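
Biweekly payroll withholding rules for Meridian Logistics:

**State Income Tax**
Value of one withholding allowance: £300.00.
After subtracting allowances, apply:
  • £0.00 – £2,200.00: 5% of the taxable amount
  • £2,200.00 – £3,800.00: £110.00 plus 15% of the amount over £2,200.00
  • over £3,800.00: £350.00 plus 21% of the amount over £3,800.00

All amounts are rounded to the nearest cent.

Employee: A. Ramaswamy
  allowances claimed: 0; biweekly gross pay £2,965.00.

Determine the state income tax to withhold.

£224.75

State Income Tax: taxable = £2,965.00
  £110.00 + 15% × (£2,965.00 − £2,200.00) = £110.00 + 15% × £765.00 = £224.75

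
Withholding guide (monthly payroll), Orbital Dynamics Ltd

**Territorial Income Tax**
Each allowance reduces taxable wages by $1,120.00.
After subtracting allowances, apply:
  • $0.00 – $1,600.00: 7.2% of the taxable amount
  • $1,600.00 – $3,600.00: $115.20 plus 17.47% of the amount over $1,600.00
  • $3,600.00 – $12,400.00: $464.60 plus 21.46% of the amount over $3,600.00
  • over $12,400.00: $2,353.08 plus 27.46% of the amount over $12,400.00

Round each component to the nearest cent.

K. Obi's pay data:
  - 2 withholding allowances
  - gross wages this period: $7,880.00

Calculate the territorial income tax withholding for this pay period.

Territorial Income Tax: taxable = $7,880.00 − 2×$1,120.00 = $5,640.00
  $464.60 + 21.46% × ($5,640.00 − $3,600.00) = $464.60 + 21.46% × $2,040.00 = $902.38

$902.38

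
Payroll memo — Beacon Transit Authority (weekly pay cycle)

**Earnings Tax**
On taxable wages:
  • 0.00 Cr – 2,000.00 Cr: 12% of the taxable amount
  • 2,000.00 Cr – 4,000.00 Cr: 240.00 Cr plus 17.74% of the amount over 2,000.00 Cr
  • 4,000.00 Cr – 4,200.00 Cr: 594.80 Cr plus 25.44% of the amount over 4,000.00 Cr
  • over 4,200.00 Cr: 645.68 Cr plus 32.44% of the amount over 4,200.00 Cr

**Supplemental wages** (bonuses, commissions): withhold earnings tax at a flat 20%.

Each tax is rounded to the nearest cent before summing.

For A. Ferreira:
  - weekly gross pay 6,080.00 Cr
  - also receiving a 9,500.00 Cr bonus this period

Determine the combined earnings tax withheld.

Earnings Tax: taxable = 6,080.00 Cr
  645.68 Cr + 32.44% × (6,080.00 Cr − 4,200.00 Cr) = 645.68 Cr + 32.44% × 1,880.00 Cr = 1,255.55 Cr
Supplemental (20% flat on bonus): 20% × 9,500.00 Cr = 1,900.00 Cr
Total earnings tax: 1,255.55 Cr + 1,900.00 Cr = 3,155.55 Cr

3,155.55 Cr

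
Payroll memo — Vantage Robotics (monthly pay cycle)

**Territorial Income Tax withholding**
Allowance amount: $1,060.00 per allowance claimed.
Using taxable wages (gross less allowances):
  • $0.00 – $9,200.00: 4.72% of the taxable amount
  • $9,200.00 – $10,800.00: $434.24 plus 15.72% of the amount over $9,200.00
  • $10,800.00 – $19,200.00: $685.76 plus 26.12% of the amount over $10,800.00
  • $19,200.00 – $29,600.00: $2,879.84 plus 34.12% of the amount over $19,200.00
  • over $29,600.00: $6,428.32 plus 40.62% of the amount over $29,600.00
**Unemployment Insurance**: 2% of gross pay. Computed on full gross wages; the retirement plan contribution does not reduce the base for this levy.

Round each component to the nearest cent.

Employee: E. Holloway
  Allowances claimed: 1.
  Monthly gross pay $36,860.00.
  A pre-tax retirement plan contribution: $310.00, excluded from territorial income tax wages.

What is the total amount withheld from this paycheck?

Territorial Income Tax: taxable = $36,860.00 − $310.00 − 1×$1,060.00 = $35,490.00
  $6,428.32 + 40.62% × ($35,490.00 − $29,600.00) = $6,428.32 + 40.62% × $5,890.00 = $8,820.84
Unemployment Insurance: 2% × $36,860.00 = $737.20
Total: $8,820.84 + $737.20 = $9,558.04

$9,558.04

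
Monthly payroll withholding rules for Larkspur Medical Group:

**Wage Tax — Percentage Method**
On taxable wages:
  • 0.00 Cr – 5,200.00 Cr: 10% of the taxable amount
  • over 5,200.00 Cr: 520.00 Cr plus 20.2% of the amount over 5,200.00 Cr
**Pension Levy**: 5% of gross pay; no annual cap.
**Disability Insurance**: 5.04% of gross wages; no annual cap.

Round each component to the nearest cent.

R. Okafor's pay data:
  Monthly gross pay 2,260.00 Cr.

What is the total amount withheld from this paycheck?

452.90 Cr

Wage Tax: taxable = 2,260.00 Cr
  10% × 2,260.00 Cr = 226.00 Cr
Pension Levy: 5% × 2,260.00 Cr = 113.00 Cr
Disability Insurance: 5.04% × 2,260.00 Cr = 113.90 Cr
Total: 226.00 Cr + 113.00 Cr + 113.90 Cr = 452.90 Cr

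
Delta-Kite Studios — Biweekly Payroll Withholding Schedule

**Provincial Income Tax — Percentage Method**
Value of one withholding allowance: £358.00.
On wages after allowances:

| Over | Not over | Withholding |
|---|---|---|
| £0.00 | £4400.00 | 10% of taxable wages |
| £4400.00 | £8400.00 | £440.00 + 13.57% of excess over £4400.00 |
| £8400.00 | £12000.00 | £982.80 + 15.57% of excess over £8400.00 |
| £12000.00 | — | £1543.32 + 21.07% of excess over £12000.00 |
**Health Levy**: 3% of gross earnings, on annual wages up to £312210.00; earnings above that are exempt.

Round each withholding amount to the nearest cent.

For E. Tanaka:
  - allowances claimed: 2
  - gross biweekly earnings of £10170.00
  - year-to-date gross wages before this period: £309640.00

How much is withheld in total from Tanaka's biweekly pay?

£1224.01

Provincial Income Tax: taxable = £10170.00 − 2×£358.00 = £9454.00
  £982.80 + 15.57% × (£9454.00 − £8400.00) = £982.80 + 15.57% × £1054.00 = £1146.91
Health Levy: cap £312210.00 − YTD £309640.00 = £2570.00 subject; 3% × £2570.00 = £77.10
Total: £1146.91 + £77.10 = £1224.01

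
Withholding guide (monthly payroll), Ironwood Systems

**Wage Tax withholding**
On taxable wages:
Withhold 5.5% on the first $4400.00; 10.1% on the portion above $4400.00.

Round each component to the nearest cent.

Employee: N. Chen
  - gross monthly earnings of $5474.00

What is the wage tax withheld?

$350.47

Wage Tax: taxable = $5474.00
  $242.00 + 10.1% × ($5474.00 − $4400.00) = $242.00 + 10.1% × $1074.00 = $350.47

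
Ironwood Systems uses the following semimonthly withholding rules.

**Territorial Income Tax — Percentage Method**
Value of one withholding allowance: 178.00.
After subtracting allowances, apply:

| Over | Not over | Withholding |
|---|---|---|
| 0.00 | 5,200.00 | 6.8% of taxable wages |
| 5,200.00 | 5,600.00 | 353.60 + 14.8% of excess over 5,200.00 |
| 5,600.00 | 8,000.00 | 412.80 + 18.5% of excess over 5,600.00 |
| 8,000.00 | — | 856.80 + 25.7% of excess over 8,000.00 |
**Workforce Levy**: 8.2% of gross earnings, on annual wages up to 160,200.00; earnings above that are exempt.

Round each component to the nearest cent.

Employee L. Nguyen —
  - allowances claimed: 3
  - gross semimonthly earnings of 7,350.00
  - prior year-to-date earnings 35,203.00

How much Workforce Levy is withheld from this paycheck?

Workforce Levy: 8.2% × 7,350.00 = 602.70

602.70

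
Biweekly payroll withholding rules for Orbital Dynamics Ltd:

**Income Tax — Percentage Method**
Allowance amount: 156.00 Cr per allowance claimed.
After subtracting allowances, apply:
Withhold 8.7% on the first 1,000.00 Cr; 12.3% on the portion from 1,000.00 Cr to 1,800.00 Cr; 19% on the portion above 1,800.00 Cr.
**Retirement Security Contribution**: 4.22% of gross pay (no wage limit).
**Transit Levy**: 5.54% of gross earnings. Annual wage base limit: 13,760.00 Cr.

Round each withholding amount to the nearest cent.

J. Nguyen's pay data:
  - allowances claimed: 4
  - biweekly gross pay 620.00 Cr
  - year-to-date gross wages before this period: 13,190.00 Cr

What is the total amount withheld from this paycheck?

57.74 Cr

Income Tax: taxable = 620.00 Cr − 4×156.00 Cr = -4.00 Cr
  Taxable ≤ 0 → 0.00 Cr
Retirement Security Contribution: 4.22% × 620.00 Cr = 26.16 Cr
Transit Levy: cap 13,760.00 Cr − YTD 13,190.00 Cr = 570.00 Cr subject; 5.54% × 570.00 Cr = 31.58 Cr
Total: 0.00 Cr + 26.16 Cr + 31.58 Cr = 57.74 Cr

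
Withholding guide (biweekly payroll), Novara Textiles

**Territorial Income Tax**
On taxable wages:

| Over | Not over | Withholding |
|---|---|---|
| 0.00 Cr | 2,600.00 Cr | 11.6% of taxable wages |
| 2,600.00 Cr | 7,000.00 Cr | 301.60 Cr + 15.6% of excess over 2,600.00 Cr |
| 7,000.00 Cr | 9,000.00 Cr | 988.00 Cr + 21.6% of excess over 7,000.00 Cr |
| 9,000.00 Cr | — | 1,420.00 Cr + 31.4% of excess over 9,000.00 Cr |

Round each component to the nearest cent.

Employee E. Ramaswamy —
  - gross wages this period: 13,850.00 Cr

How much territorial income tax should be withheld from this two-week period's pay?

Territorial Income Tax: taxable = 13,850.00 Cr
  1,420.00 Cr + 31.4% × (13,850.00 Cr − 9,000.00 Cr) = 1,420.00 Cr + 31.4% × 4,850.00 Cr = 2,942.90 Cr

2,942.90 Cr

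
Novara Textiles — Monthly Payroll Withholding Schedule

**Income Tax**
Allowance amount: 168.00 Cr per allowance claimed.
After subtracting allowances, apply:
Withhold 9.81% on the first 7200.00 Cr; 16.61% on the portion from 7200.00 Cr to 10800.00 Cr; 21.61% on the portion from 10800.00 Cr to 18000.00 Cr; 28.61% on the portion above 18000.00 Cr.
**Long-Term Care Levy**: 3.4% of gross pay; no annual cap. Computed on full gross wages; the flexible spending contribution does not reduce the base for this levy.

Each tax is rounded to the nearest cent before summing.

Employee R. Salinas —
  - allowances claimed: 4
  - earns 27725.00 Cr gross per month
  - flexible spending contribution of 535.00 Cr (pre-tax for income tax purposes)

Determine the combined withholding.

Income Tax: taxable = 27725.00 Cr − 535.00 Cr − 4×168.00 Cr = 26518.00 Cr
  2860.20 Cr + 28.61% × (26518.00 Cr − 18000.00 Cr) = 2860.20 Cr + 28.61% × 8518.00 Cr = 5297.20 Cr
Long-Term Care Levy: 3.4% × 27725.00 Cr = 942.65 Cr
Total: 5297.20 Cr + 942.65 Cr = 6239.85 Cr

6239.85 Cr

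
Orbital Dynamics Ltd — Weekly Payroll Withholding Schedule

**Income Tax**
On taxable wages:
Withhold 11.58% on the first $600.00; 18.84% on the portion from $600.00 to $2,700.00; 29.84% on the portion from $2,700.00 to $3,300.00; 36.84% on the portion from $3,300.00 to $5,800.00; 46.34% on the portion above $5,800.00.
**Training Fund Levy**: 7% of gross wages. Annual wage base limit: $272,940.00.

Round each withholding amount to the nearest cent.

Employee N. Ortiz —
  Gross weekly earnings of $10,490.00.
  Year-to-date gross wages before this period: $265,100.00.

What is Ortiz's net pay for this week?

Income Tax: taxable = $10,490.00
  $1,565.16 + 46.34% × ($10,490.00 − $5,800.00) = $1,565.16 + 46.34% × $4,690.00 = $3,738.51
Training Fund Levy: cap $272,940.00 − YTD $265,100.00 = $7,840.00 subject; 7% × $7,840.00 = $548.80
Total withheld: $3,738.51 + $548.80 = $4,287.31
Net pay: $10,490.00 − $4,287.31 = $6,202.69

$6,202.69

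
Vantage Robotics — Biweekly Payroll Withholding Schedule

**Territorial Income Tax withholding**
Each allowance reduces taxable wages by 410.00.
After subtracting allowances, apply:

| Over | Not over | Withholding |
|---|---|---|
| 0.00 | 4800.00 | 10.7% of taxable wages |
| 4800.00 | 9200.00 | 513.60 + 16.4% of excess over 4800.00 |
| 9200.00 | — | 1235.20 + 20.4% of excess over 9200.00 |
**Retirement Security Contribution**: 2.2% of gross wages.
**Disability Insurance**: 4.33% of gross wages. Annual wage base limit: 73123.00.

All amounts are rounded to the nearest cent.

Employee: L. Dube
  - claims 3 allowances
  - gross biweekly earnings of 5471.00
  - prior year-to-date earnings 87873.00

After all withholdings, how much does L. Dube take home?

Territorial Income Tax: taxable = 5471.00 − 3×410.00 = 4241.00
  10.7% × 4241.00 = 453.79
Retirement Security Contribution: 2.2% × 5471.00 = 120.36
Disability Insurance: YTD 87873.00 ≥ cap 73123.00 → 0.00
Total withheld: 453.79 + 120.36 + 0.00 = 574.15
Net pay: 5471.00 − 574.15 = 4896.85

4896.85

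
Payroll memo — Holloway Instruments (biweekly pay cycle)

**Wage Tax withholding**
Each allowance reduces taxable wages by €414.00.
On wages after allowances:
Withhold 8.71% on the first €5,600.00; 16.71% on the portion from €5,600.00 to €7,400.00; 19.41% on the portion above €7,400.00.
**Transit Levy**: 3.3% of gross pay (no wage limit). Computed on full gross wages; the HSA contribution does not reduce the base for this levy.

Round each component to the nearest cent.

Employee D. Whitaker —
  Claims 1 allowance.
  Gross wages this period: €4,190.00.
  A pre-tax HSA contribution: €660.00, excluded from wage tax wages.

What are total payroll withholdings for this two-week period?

€409.67

Wage Tax: taxable = €4,190.00 − €660.00 − 1×€414.00 = €3,116.00
  8.71% × €3,116.00 = €271.40
Transit Levy: 3.3% × €4,190.00 = €138.27
Total: €271.40 + €138.27 = €409.67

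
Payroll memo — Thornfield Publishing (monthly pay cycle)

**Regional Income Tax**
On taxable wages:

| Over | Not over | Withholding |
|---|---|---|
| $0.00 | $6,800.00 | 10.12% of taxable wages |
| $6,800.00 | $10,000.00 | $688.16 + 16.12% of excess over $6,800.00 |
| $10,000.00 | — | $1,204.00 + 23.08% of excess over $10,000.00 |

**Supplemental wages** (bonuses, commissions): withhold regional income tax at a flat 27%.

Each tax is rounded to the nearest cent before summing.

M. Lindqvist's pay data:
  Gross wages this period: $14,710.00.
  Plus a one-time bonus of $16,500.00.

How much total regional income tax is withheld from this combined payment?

$6,746.07

Regional Income Tax: taxable = $14,710.00
  $1,204.00 + 23.08% × ($14,710.00 − $10,000.00) = $1,204.00 + 23.08% × $4,710.00 = $2,291.07
Supplemental (27% flat on bonus): 27% × $16,500.00 = $4,455.00
Total regional income tax: $2,291.07 + $4,455.00 = $6,746.07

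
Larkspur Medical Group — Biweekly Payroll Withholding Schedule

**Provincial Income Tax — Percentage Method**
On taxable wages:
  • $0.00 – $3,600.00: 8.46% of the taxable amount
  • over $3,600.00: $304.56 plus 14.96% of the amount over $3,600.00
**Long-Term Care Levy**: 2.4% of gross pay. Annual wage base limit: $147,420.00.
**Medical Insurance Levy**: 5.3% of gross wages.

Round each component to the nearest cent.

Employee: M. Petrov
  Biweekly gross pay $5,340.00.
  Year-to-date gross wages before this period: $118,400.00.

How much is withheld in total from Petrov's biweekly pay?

Provincial Income Tax: taxable = $5,340.00
  $304.56 + 14.96% × ($5,340.00 − $3,600.00) = $304.56 + 14.96% × $1,740.00 = $564.86
Long-Term Care Levy: 2.4% × $5,340.00 = $128.16
Medical Insurance Levy: 5.3% × $5,340.00 = $283.02
Total: $564.86 + $128.16 + $283.02 = $976.04

$976.04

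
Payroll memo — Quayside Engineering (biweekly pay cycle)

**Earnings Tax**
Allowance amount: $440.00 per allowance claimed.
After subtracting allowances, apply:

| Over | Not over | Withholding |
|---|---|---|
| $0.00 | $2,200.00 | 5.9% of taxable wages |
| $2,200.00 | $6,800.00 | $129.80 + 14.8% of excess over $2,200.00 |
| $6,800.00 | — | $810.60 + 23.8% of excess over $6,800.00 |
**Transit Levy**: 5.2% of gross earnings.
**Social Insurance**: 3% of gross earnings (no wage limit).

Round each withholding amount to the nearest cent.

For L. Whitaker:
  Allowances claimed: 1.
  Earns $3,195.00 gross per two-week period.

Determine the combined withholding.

Earnings Tax: taxable = $3,195.00 − 1×$440.00 = $2,755.00
  $129.80 + 14.8% × ($2,755.00 − $2,200.00) = $129.80 + 14.8% × $555.00 = $211.94
Transit Levy: 5.2% × $3,195.00 = $166.14
Social Insurance: 3% × $3,195.00 = $95.85
Total: $211.94 + $166.14 + $95.85 = $473.93

$473.93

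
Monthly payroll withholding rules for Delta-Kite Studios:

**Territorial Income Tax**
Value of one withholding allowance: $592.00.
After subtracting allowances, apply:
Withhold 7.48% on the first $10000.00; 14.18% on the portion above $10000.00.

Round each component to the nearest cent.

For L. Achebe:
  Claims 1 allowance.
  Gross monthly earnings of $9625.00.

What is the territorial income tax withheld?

Territorial Income Tax: taxable = $9625.00 − 1×$592.00 = $9033.00
  7.48% × $9033.00 = $675.67

$675.67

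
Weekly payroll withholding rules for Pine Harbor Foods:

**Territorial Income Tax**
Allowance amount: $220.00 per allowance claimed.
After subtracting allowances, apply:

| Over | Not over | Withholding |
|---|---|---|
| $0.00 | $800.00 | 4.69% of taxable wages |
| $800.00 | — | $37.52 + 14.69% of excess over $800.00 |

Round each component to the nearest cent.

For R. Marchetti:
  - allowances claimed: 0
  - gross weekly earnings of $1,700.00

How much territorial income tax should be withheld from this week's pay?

$169.73

Territorial Income Tax: taxable = $1,700.00
  $37.52 + 14.69% × ($1,700.00 − $800.00) = $37.52 + 14.69% × $900.00 = $169.73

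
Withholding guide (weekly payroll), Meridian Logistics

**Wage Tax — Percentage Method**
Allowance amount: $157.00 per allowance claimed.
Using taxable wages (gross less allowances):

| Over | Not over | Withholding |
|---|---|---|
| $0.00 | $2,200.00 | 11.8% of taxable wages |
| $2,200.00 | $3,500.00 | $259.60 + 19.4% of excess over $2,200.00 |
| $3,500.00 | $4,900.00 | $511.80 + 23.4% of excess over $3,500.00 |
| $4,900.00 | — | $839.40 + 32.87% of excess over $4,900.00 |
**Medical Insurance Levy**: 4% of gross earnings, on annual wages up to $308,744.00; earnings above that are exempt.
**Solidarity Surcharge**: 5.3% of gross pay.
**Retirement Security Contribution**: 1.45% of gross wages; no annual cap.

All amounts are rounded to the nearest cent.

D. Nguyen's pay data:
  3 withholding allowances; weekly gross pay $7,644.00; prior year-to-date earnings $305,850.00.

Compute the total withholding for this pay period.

$2,218.27

Wage Tax: taxable = $7,644.00 − 3×$157.00 = $7,173.00
  $839.40 + 32.87% × ($7,173.00 − $4,900.00) = $839.40 + 32.87% × $2,273.00 = $1,586.54
Medical Insurance Levy: cap $308,744.00 − YTD $305,850.00 = $2,894.00 subject; 4% × $2,894.00 = $115.76
Solidarity Surcharge: 5.3% × $7,644.00 = $405.13
Retirement Security Contribution: 1.45% × $7,644.00 = $110.84
Total: $1,586.54 + $115.76 + $405.13 + $110.84 = $2,218.27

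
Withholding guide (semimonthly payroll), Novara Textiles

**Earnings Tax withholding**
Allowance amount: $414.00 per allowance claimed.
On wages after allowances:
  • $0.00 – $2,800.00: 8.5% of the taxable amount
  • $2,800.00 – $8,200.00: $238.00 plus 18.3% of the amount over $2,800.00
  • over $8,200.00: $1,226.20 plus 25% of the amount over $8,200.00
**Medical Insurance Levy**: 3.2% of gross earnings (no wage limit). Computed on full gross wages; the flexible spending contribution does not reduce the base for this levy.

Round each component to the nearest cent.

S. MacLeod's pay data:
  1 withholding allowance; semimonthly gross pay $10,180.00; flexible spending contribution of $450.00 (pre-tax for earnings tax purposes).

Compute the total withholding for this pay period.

Earnings Tax: taxable = $10,180.00 − $450.00 − 1×$414.00 = $9,316.00
  $1,226.20 + 25% × ($9,316.00 − $8,200.00) = $1,226.20 + 25% × $1,116.00 = $1,505.20
Medical Insurance Levy: 3.2% × $10,180.00 = $325.76
Total: $1,505.20 + $325.76 = $1,830.96

$1,830.96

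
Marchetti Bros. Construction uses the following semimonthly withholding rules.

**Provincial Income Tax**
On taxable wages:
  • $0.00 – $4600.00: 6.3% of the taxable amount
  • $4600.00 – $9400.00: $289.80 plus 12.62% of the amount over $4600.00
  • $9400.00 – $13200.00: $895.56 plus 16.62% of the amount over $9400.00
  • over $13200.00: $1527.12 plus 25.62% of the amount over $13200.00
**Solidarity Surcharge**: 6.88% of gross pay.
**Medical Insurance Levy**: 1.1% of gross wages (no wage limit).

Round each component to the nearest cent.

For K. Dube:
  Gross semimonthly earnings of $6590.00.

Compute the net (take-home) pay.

Provincial Income Tax: taxable = $6590.00
  $289.80 + 12.62% × ($6590.00 − $4600.00) = $289.80 + 12.62% × $1990.00 = $540.94
Solidarity Surcharge: 6.88% × $6590.00 = $453.39
Medical Insurance Levy: 1.1% × $6590.00 = $72.49
Total withheld: $540.94 + $453.39 + $72.49 = $1066.82
Net pay: $6590.00 − $1066.82 = $5523.18

$5523.18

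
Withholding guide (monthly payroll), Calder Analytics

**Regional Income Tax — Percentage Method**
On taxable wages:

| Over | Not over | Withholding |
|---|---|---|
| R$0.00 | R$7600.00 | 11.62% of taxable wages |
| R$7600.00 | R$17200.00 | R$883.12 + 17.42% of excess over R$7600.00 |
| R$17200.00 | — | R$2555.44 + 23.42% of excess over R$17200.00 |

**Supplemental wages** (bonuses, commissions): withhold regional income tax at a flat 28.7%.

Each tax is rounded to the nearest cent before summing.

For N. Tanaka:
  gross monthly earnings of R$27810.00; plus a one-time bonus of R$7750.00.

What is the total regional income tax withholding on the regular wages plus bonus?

R$7264.55

Regional Income Tax: taxable = R$27810.00
  R$2555.44 + 23.42% × (R$27810.00 − R$17200.00) = R$2555.44 + 23.42% × R$10610.00 = R$5040.30
Supplemental (28.7% flat on bonus): 28.7% × R$7750.00 = R$2224.25
Total regional income tax: R$5040.30 + R$2224.25 = R$7264.55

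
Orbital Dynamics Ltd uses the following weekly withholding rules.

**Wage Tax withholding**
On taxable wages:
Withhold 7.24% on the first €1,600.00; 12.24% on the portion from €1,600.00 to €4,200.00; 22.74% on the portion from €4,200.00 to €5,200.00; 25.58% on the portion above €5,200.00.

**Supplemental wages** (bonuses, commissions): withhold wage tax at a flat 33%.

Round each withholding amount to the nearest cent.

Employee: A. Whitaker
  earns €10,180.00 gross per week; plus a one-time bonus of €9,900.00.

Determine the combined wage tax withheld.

€5,202.36

Wage Tax: taxable = €10,180.00
  €661.48 + 25.58% × (€10,180.00 − €5,200.00) = €661.48 + 25.58% × €4,980.00 = €1,935.36
Supplemental (33% flat on bonus): 33% × €9,900.00 = €3,267.00
Total wage tax: €1,935.36 + €3,267.00 = €5,202.36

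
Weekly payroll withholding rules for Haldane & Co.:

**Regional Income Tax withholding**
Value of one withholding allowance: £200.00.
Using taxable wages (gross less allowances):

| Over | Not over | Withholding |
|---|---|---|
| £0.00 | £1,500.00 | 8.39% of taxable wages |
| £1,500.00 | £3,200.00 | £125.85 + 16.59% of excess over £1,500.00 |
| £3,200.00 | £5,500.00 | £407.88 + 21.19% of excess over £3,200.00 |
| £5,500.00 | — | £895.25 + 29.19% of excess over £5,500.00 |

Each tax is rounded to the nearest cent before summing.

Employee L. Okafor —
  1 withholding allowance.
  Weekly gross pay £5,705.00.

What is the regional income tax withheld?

£896.71

Regional Income Tax: taxable = £5,705.00 − 1×£200.00 = £5,505.00
  £895.25 + 29.19% × (£5,505.00 − £5,500.00) = £895.25 + 29.19% × £5.00 = £896.71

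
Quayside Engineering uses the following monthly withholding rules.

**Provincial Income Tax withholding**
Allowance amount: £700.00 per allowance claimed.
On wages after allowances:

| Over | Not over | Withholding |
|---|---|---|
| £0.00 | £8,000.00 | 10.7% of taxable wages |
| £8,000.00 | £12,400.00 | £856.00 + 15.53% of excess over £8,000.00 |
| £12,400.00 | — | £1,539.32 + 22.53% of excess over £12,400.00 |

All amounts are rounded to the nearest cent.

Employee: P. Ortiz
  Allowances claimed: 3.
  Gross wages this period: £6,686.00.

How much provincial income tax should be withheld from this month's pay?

£490.70

Provincial Income Tax: taxable = £6,686.00 − 3×£700.00 = £4,586.00
  10.7% × £4,586.00 = £490.70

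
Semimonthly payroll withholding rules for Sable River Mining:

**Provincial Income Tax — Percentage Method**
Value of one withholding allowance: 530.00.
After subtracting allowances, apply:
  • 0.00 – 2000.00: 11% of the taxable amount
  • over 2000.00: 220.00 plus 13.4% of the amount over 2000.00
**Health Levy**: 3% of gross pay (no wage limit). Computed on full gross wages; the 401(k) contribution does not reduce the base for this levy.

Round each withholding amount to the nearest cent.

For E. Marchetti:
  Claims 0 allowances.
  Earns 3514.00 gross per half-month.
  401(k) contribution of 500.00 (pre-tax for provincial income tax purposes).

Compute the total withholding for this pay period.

461.30

Provincial Income Tax: taxable = 3514.00 − 500.00 = 3014.00
  220.00 + 13.4% × (3014.00 − 2000.00) = 220.00 + 13.4% × 1014.00 = 355.88
Health Levy: 3% × 3514.00 = 105.42
Total: 355.88 + 105.42 = 461.30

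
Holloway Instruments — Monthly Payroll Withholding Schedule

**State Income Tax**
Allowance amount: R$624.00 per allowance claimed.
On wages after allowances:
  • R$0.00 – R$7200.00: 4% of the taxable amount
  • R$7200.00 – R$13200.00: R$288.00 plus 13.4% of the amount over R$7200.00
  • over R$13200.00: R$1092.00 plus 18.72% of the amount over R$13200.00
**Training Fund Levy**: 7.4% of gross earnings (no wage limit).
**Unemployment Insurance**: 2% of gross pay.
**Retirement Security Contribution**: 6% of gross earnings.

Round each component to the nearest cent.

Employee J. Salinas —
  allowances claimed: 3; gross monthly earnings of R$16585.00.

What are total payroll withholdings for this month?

State Income Tax: taxable = R$16585.00 − 3×R$624.00 = R$14713.00
  R$1092.00 + 18.72% × (R$14713.00 − R$13200.00) = R$1092.00 + 18.72% × R$1513.00 = R$1375.23
Training Fund Levy: 7.4% × R$16585.00 = R$1227.29
Unemployment Insurance: 2% × R$16585.00 = R$331.70
Retirement Security Contribution: 6% × R$16585.00 = R$995.10
Total: R$1375.23 + R$1227.29 + R$331.70 + R$995.10 = R$3929.32

R$3929.32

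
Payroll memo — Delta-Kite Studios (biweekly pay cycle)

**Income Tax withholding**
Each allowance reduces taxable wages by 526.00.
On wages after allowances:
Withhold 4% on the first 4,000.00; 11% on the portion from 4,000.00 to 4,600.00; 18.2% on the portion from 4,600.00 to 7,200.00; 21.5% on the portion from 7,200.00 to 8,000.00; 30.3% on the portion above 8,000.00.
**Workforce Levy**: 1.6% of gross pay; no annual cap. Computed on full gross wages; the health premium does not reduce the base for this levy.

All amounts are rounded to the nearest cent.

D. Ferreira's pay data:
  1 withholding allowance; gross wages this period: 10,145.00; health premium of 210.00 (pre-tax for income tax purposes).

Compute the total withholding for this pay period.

1,460.45

Income Tax: taxable = 10,145.00 − 210.00 − 1×526.00 = 9,409.00
  871.20 + 30.3% × (9,409.00 − 8,000.00) = 871.20 + 30.3% × 1,409.00 = 1,298.13
Workforce Levy: 1.6% × 10,145.00 = 162.32
Total: 1,298.13 + 162.32 = 1,460.45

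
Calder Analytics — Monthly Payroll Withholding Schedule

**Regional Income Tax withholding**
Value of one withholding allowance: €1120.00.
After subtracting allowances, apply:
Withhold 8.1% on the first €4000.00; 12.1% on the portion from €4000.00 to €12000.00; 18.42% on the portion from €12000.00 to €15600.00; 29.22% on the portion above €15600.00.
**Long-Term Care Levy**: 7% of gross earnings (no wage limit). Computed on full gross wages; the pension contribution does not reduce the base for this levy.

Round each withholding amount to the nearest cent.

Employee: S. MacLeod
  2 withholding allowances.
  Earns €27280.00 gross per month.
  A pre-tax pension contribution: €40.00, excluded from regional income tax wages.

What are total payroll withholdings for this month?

Regional Income Tax: taxable = €27280.00 − €40.00 − 2×€1120.00 = €25000.00
  €1955.12 + 29.22% × (€25000.00 − €15600.00) = €1955.12 + 29.22% × €9400.00 = €4701.80
Long-Term Care Levy: 7% × €27280.00 = €1909.60
Total: €4701.80 + €1909.60 = €6611.40

€6611.40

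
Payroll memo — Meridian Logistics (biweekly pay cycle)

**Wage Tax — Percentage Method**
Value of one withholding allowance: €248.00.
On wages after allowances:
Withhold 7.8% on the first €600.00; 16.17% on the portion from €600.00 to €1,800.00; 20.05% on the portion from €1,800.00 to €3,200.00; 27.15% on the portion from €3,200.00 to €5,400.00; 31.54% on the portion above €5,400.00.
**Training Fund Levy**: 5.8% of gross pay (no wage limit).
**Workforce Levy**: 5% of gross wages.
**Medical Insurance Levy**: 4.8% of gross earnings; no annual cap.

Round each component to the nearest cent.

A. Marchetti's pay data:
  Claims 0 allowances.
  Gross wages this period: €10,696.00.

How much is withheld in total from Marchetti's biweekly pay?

€4,457.78

Wage Tax: taxable = €10,696.00
  €1,118.84 + 31.54% × (€10,696.00 − €5,400.00) = €1,118.84 + 31.54% × €5,296.00 = €2,789.20
Training Fund Levy: 5.8% × €10,696.00 = €620.37
Workforce Levy: 5% × €10,696.00 = €534.80
Medical Insurance Levy: 4.8% × €10,696.00 = €513.41
Total: €2,789.20 + €620.37 + €534.80 + €513.41 = €4,457.78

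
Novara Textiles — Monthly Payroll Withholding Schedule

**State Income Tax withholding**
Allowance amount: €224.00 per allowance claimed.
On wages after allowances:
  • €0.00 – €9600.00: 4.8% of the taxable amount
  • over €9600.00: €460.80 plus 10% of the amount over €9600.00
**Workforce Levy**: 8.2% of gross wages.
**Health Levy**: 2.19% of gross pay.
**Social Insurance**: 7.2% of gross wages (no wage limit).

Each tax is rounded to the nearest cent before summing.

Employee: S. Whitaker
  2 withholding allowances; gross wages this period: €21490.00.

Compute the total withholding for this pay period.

€5385.09

State Income Tax: taxable = €21490.00 − 2×€224.00 = €21042.00
  €460.80 + 10% × (€21042.00 − €9600.00) = €460.80 + 10% × €11442.00 = €1605.00
Workforce Levy: 8.2% × €21490.00 = €1762.18
Health Levy: 2.19% × €21490.00 = €470.63
Social Insurance: 7.2% × €21490.00 = €1547.28
Total: €1605.00 + €1762.18 + €470.63 + €1547.28 = €5385.09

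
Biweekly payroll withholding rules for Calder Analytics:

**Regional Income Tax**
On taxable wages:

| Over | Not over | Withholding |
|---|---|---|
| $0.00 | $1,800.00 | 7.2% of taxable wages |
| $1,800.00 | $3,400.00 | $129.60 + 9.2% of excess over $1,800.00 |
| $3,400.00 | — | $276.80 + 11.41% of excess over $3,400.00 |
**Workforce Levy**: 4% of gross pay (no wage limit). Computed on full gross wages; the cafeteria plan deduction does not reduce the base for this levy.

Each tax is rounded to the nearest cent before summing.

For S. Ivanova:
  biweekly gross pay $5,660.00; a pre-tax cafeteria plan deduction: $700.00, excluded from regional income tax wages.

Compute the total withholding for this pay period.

Regional Income Tax: taxable = $5,660.00 − $700.00 = $4,960.00
  $276.80 + 11.41% × ($4,960.00 − $3,400.00) = $276.80 + 11.41% × $1,560.00 = $454.80
Workforce Levy: 4% × $5,660.00 = $226.40
Total: $454.80 + $226.40 = $681.20

$681.20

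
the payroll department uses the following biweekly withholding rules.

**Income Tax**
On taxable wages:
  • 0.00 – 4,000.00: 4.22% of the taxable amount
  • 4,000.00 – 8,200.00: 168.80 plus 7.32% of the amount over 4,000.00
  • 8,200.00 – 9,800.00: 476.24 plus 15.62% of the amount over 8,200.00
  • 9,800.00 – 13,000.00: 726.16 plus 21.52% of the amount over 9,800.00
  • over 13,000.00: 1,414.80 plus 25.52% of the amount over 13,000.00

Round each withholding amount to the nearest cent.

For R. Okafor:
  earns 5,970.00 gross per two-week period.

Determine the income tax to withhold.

Income Tax: taxable = 5,970.00
  168.80 + 7.32% × (5,970.00 − 4,000.00) = 168.80 + 7.32% × 1,970.00 = 313.00

313.00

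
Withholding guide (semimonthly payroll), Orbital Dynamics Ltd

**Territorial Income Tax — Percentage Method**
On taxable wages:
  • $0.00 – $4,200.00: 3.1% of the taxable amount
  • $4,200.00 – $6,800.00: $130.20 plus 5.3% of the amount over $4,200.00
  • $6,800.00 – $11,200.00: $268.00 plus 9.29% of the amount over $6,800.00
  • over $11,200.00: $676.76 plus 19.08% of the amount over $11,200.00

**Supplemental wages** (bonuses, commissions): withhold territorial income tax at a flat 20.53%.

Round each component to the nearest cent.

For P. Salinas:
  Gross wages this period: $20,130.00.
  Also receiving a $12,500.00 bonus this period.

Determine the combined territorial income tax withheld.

Territorial Income Tax: taxable = $20,130.00
  $676.76 + 19.08% × ($20,130.00 − $11,200.00) = $676.76 + 19.08% × $8,930.00 = $2,380.60
Supplemental (20.53% flat on bonus): 20.53% × $12,500.00 = $2,566.25
Total territorial income tax: $2,380.60 + $2,566.25 = $4,946.85

$4,946.85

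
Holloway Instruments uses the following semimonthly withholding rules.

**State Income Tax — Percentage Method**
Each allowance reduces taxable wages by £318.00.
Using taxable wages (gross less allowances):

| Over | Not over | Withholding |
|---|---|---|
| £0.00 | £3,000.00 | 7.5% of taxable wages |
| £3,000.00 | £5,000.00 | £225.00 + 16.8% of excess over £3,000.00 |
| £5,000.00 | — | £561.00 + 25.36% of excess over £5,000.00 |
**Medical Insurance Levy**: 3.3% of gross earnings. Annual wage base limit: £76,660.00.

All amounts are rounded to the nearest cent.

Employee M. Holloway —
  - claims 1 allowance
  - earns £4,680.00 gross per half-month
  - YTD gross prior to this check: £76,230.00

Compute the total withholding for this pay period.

State Income Tax: taxable = £4,680.00 − 1×£318.00 = £4,362.00
  £225.00 + 16.8% × (£4,362.00 − £3,000.00) = £225.00 + 16.8% × £1,362.00 = £453.82
Medical Insurance Levy: cap £76,660.00 − YTD £76,230.00 = £430.00 subject; 3.3% × £430.00 = £14.19
Total: £453.82 + £14.19 = £468.01

£468.01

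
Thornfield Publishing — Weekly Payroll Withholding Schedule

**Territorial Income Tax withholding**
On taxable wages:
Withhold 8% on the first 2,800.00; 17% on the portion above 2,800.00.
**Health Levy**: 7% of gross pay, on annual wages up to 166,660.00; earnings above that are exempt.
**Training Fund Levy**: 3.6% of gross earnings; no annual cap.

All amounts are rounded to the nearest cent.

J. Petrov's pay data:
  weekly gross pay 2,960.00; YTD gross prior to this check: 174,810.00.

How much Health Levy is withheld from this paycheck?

Health Levy: YTD 174,810.00 ≥ cap 166,660.00 → 0.00

0.00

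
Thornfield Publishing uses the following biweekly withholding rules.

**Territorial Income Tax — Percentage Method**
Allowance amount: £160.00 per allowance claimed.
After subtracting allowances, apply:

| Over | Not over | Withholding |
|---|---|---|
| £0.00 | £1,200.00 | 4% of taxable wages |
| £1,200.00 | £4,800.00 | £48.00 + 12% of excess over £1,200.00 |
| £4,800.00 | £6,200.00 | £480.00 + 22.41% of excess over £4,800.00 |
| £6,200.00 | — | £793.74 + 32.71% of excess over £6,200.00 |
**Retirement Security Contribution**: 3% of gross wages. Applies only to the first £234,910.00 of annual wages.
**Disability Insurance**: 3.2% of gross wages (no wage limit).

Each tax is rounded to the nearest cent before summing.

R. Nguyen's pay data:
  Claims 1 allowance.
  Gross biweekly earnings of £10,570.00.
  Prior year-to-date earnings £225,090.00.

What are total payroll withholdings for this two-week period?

£2,803.67

Territorial Income Tax: taxable = £10,570.00 − 1×£160.00 = £10,410.00
  £793.74 + 32.71% × (£10,410.00 − £6,200.00) = £793.74 + 32.71% × £4,210.00 = £2,170.83
Retirement Security Contribution: cap £234,910.00 − YTD £225,090.00 = £9,820.00 subject; 3% × £9,820.00 = £294.60
Disability Insurance: 3.2% × £10,570.00 = £338.24
Total: £2,170.83 + £294.60 + £338.24 = £2,803.67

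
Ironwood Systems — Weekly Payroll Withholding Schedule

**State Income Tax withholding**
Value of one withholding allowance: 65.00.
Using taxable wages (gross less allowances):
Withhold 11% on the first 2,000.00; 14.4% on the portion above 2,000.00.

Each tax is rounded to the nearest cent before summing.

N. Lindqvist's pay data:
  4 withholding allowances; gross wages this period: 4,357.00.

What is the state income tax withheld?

521.97

State Income Tax: taxable = 4,357.00 − 4×65.00 = 4,097.00
  220.00 + 14.4% × (4,097.00 − 2,000.00) = 220.00 + 14.4% × 2,097.00 = 521.97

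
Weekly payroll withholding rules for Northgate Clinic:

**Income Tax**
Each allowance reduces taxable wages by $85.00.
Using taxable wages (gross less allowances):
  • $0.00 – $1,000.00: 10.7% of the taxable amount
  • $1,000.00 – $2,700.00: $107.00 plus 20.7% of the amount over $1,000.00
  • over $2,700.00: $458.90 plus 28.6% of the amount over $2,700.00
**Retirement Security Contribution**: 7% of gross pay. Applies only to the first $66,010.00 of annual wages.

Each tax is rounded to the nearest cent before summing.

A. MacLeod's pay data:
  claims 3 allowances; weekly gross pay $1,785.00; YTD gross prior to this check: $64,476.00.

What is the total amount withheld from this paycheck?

Income Tax: taxable = $1,785.00 − 3×$85.00 = $1,530.00
  $107.00 + 20.7% × ($1,530.00 − $1,000.00) = $107.00 + 20.7% × $530.00 = $216.71
Retirement Security Contribution: cap $66,010.00 − YTD $64,476.00 = $1,534.00 subject; 7% × $1,534.00 = $107.38
Total: $216.71 + $107.38 = $324.09

$324.09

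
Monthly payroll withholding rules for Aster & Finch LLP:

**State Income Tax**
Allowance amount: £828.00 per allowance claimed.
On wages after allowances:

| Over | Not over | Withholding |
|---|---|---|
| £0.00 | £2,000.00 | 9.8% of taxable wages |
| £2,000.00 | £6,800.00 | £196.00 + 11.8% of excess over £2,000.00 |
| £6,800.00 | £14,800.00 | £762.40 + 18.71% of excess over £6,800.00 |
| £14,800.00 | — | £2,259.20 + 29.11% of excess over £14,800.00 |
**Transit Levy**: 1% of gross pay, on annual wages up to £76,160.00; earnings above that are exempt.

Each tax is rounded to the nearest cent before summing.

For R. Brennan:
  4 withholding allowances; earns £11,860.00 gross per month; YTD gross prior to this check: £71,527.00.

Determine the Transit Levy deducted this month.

£46.33

Transit Levy: cap £76,160.00 − YTD £71,527.00 = £4,633.00 subject; 1% × £4,633.00 = £46.33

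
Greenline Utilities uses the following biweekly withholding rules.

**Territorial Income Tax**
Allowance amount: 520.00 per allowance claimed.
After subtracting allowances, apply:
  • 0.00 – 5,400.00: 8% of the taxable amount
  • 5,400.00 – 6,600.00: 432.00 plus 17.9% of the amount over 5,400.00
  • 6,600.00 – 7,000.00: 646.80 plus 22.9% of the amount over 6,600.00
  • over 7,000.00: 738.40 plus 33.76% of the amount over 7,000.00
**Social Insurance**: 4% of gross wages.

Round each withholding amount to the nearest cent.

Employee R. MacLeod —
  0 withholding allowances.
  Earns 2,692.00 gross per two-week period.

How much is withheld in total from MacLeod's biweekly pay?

323.04

Territorial Income Tax: taxable = 2,692.00
  8% × 2,692.00 = 215.36
Social Insurance: 4% × 2,692.00 = 107.68
Total: 215.36 + 107.68 = 323.04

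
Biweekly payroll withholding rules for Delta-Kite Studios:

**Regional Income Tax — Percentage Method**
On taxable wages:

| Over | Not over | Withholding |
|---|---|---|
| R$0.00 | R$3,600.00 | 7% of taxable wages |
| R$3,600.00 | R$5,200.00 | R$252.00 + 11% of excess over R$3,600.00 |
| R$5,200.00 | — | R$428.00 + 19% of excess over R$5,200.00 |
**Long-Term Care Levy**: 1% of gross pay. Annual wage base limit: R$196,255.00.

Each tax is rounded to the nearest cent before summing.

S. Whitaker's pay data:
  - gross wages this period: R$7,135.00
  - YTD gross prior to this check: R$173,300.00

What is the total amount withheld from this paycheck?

R$867.00

Regional Income Tax: taxable = R$7,135.00
  R$428.00 + 19% × (R$7,135.00 − R$5,200.00) = R$428.00 + 19% × R$1,935.00 = R$795.65
Long-Term Care Levy: 1% × R$7,135.00 = R$71.35
Total: R$795.65 + R$71.35 = R$867.00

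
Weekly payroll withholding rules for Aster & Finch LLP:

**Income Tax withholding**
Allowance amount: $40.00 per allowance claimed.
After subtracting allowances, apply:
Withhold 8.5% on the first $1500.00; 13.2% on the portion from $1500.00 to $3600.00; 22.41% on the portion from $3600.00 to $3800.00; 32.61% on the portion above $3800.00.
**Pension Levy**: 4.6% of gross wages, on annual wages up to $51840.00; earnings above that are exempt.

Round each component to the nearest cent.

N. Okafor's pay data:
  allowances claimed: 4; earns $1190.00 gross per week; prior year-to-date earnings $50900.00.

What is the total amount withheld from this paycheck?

$130.79

Income Tax: taxable = $1190.00 − 4×$40.00 = $1030.00
  8.5% × $1030.00 = $87.55
Pension Levy: cap $51840.00 − YTD $50900.00 = $940.00 subject; 4.6% × $940.00 = $43.24
Total: $87.55 + $43.24 = $130.79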